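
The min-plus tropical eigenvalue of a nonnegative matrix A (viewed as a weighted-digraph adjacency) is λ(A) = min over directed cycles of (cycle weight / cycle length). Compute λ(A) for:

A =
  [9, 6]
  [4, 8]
λ(A) = 5

Enumerate directed cycles and compute their means (weight / length). Sample:
  cycle 0 → 0: weight = 9, length = 1, mean = 9/1 ≈ 9.000
  cycle 1 → 1: weight = 8, length = 1, mean = 8/1 ≈ 8.000
  cycle 0 → 1 → 0: weight = 10, length = 2, mean = 10/2 ≈ 5.000
  cycle 1 → 0 → 1: weight = 10, length = 2, mean = 10/2 ≈ 5.000
Minimum mean = 5.000, attained e.g. along the cycle 0 → 1 → 0 with weight 10 and length 2. So λ(A) = 10/2 = 5.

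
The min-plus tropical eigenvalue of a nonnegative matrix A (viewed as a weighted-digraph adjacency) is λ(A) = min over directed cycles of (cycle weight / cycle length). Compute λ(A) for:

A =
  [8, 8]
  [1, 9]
λ(A) = 9/2

Enumerate directed cycles and compute their means (weight / length). Sample:
  cycle 0 → 0: weight = 8, length = 1, mean = 8/1 ≈ 8.000
  cycle 1 → 1: weight = 9, length = 1, mean = 9/1 ≈ 9.000
  cycle 0 → 1 → 0: weight = 9, length = 2, mean = 9/2 ≈ 4.500
  cycle 1 → 0 → 1: weight = 9, length = 2, mean = 9/2 ≈ 4.500
Minimum mean = 4.500, attained e.g. along the cycle 0 → 1 → 0 with weight 9 and length 2. So λ(A) = 9/2 = 9/2.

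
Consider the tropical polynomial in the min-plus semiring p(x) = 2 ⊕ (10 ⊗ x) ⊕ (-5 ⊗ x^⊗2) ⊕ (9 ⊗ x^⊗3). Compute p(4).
p(4) = 2

A tropical monomial a ⊗ x^⊗i evaluates to a + i · x. Evaluating each term at x = 4:
  Term 0 contributes 2 + 0 · 4 = 2
  Term 1 contributes 10 + 1 · 4 = 14
  Term 2 contributes -5 + 2 · 4 = 3
  Term 3 contributes 9 + 3 · 4 = 21
p(4) = ⊕ of these = min[2, 14, 3, 21] = 2.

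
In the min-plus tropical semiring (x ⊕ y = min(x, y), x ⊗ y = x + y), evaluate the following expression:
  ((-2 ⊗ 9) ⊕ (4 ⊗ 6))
((-2 ⊗ 9) ⊕ (4 ⊗ 6)) = 7

Expand innermost to outermost. Recall ⊕ takes the minimum of its arguments and ⊗ takes their sum. Working out the expression ((-2 ⊗ 9) ⊕ (4 ⊗ 6)) gives 7.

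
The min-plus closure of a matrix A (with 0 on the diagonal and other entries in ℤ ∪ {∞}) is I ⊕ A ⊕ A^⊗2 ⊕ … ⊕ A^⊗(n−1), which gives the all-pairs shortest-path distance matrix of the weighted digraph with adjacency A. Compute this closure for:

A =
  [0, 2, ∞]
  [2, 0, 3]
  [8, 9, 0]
Closure =
  [0, 2, 5]
  [2, 0, 3]
  [8, 9, 0]

This is the Floyd-Warshall all-pairs shortest-path computation. For each intermediate vertex k = 0, 1, …, 2, update dist[i][j] ← min(dist[i][j], dist[i][k] + dist[k][j]). The final matrix gives, for each (i, j), the minimum total weight of any directed path from i to j (possibly empty when i = j).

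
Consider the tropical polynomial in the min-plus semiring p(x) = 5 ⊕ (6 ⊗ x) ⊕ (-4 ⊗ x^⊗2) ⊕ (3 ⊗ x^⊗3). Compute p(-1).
p(-1) = -6

A tropical monomial a ⊗ x^⊗i evaluates to a + i · x. Evaluating each term at x = -1:
  Term 0 contributes 5 + 0 · -1 = 5
  Term 1 contributes 6 + 1 · -1 = 5
  Term 2 contributes -4 + 2 · -1 = -6
  Term 3 contributes 3 + 3 · -1 = 0
p(-1) = ⊕ of these = min[5, 5, -6, 0] = -6.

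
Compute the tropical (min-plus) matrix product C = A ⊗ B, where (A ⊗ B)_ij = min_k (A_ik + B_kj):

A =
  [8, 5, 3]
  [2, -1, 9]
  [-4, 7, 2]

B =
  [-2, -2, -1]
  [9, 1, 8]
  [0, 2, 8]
A ⊗ B =
  [3, 5, 7]
  [0, 0, 1]
  [-6, -6, -5]

Apply the min-plus product entry-by-entry:
  C[0][0] = min over k of (A[0][0] + B[0][0] = 8 + -2 = 6, A[0][1] + B[1][0] = 5 + 9 = 14, A[0][2] + B[2][0] = 3 + 0 = 3) = 3 (attained at k = 2)
  C[0][1] = min over k of (A[0][0] + B[0][1] = 8 + -2 = 6, A[0][1] + B[1][1] = 5 + 1 = 6, A[0][2] + B[2][1] = 3 + 2 = 5) = 5 (attained at k = 2)
  C[0][2] = min over k of (A[0][0] + B[0][2] = 8 + -1 = 7, A[0][1] + B[1][2] = 5 + 8 = 13, A[0][2] + B[2][2] = 3 + 8 = 11) = 7 (attained at k = 0)
  C[1][0] = min over k of (A[1][0] + B[0][0] = 2 + -2 = 0, A[1][1] + B[1][0] = -1 + 9 = 8, A[1][2] + B[2][0] = 9 + 0 = 9) = 0 (attained at k = 0)
  C[1][1] = min over k of (A[1][0] + B[0][1] = 2 + -2 = 0, A[1][1] + B[1][1] = -1 + 1 = 0, A[1][2] + B[2][1] = 9 + 2 = 11) = 0 (attained at k = 0)
  C[1][2] = min over k of (A[1][0] + B[0][2] = 2 + -1 = 1, A[1][1] + B[1][2] = -1 + 8 = 7, A[1][2] + B[2][2] = 9 + 8 = 17) = 1 (attained at k = 0)
  C[2][0] = min over k of (A[2][0] + B[0][0] = -4 + -2 = -6, A[2][1] + B[1][0] = 7 + 9 = 16, A[2][2] + B[2][0] = 2 + 0 = 2) = -6 (attained at k = 0)
  C[2][1] = min over k of (A[2][0] + B[0][1] = -4 + -2 = -6, A[2][1] + B[1][1] = 7 + 1 = 8, A[2][2] + B[2][1] = 2 + 2 = 4) = -6 (attained at k = 0)
  C[2][2] = min over k of (A[2][0] + B[0][2] = -4 + -1 = -5, A[2][1] + B[1][2] = 7 + 8 = 15, A[2][2] + B[2][2] = 2 + 8 = 10) = -5 (attained at k = 0)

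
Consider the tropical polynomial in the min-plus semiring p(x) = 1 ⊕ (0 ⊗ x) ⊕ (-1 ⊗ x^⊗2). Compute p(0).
p(0) = -1

A tropical monomial a ⊗ x^⊗i evaluates to a + i · x. Evaluating each term at x = 0:
  Term 0 contributes 1 + 0 · 0 = 1
  Term 1 contributes 0 + 1 · 0 = 0
  Term 2 contributes -1 + 2 · 0 = -1
p(0) = ⊕ of these = min[1, 0, -1] = -1.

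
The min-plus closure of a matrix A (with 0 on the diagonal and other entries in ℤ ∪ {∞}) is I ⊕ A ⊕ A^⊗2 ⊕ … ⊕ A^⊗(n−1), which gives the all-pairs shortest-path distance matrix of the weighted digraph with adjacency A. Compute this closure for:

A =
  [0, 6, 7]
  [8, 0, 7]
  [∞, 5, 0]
Closure =
  [0, 6, 7]
  [8, 0, 7]
  [13, 5, 0]

This is the Floyd-Warshall all-pairs shortest-path computation. For each intermediate vertex k = 0, 1, …, 2, update dist[i][j] ← min(dist[i][j], dist[i][k] + dist[k][j]). The final matrix gives, for each (i, j), the minimum total weight of any directed path from i to j (possibly empty when i = j).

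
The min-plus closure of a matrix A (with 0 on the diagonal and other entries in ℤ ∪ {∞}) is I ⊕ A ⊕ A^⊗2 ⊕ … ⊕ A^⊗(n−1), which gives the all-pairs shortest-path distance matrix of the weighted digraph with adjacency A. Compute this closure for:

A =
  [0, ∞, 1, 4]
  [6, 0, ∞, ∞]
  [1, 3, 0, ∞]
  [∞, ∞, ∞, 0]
Closure =
  [0, 4, 1, 4]
  [6, 0, 7, 10]
  [1, 3, 0, 5]
  [∞, ∞, ∞, 0]

This is the Floyd-Warshall all-pairs shortest-path computation. For each intermediate vertex k = 0, 1, …, 3, update dist[i][j] ← min(dist[i][j], dist[i][k] + dist[k][j]). The final matrix gives, for each (i, j), the minimum total weight of any directed path from i to j (possibly empty when i = j).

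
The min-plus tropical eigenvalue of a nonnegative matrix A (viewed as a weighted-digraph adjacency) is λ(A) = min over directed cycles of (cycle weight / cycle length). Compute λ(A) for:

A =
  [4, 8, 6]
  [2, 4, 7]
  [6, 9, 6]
λ(A) = 4

Enumerate directed cycles and compute their means (weight / length). Sample:
  cycle 0 → 0: weight = 4, length = 1, mean = 4/1 ≈ 4.000
  cycle 1 → 1: weight = 4, length = 1, mean = 4/1 ≈ 4.000
  cycle 2 → 2: weight = 6, length = 1, mean = 6/1 ≈ 6.000
  cycle 0 → 1 → 0: weight = 10, length = 2, mean = 10/2 ≈ 5.000
  cycle 0 → 2 → 0: weight = 12, length = 2, mean = 12/2 ≈ 6.000
  cycle 1 → 0 → 1: weight = 10, length = 2, mean = 10/2 ≈ 5.000
Minimum mean = 4.000, attained e.g. along the cycle 0 → 0 with weight 4 and length 1. So λ(A) = 4/1 = 4.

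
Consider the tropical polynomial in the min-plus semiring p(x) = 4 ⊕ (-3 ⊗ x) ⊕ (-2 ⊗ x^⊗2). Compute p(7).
p(7) = 4

A tropical monomial a ⊗ x^⊗i evaluates to a + i · x. Evaluating each term at x = 7:
  Term 0 contributes 4 + 0 · 7 = 4
  Term 1 contributes -3 + 1 · 7 = 4
  Term 2 contributes -2 + 2 · 7 = 12
p(7) = ⊕ of these = min[4, 4, 12] = 4.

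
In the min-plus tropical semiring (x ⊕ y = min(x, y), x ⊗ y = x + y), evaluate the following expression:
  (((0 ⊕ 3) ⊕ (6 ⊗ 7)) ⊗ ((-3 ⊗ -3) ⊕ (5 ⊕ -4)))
(((0 ⊕ 3) ⊕ (6 ⊗ 7)) ⊗ ((-3 ⊗ -3) ⊕ (5 ⊕ -4))) = -6

Expand innermost to outermost. Recall ⊕ takes the minimum of its arguments and ⊗ takes their sum. Working out the expression (((0 ⊕ 3) ⊕ (6 ⊗ 7)) ⊗ ((-3 ⊗ -3) ⊕ (5 ⊕ -4))) gives -6.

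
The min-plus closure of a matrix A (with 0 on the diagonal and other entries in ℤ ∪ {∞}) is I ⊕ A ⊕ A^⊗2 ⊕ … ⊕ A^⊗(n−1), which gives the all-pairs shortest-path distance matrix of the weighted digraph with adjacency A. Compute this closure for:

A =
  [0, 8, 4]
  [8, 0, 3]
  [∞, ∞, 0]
Closure =
  [0, 8, 4]
  [8, 0, 3]
  [∞, ∞, 0]

This is the Floyd-Warshall all-pairs shortest-path computation. For each intermediate vertex k = 0, 1, …, 2, update dist[i][j] ← min(dist[i][j], dist[i][k] + dist[k][j]). The final matrix gives, for each (i, j), the minimum total weight of any directed path from i to j (possibly empty when i = j).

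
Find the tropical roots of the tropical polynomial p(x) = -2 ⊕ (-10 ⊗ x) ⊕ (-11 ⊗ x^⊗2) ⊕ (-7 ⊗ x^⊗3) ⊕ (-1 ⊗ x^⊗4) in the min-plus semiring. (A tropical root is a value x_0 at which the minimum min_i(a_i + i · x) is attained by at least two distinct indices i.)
Roots: {-6, -4, 1, 8}

Each tropical root is a break point of the lower envelope of the lines y = a_i + i · x (there are 5 lines, with slopes 0, 1, ..., 4). Only the lines that attain the minimum somewhere contribute to roots; other lines are dominated. Here the surviving (envelope) indices are i = 4, i = 3, i = 2, i = 1, i = 0.
Intersections between consecutive envelope lines give the roots: for adjacent envelope indices i < j the intersection is x = (a_i − a_j) / (j − i). Reading off the sorted break points: {-6, -4, 1, 8}.
Verification: at each break x_0, at least two indices attain the minimum of min_i(a_i + i · x_0).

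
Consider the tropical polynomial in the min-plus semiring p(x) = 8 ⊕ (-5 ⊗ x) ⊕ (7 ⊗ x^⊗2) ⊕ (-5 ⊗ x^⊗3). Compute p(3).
p(3) = -2

A tropical monomial a ⊗ x^⊗i evaluates to a + i · x. Evaluating each term at x = 3:
  Term 0 contributes 8 + 0 · 3 = 8
  Term 1 contributes -5 + 1 · 3 = -2
  Term 2 contributes 7 + 2 · 3 = 13
  Term 3 contributes -5 + 3 · 3 = 4
p(3) = ⊕ of these = min[8, -2, 13, 4] = -2.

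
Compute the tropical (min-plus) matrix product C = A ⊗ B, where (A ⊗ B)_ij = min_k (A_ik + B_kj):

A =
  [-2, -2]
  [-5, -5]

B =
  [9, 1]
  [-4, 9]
A ⊗ B =
  [-6, -1]
  [-9, -4]

Apply the min-plus product entry-by-entry:
  C[0][0] = min over k of (A[0][0] + B[0][0] = -2 + 9 = 7, A[0][1] + B[1][0] = -2 + -4 = -6) = -6 (attained at k = 1)
  C[0][1] = min over k of (A[0][0] + B[0][1] = -2 + 1 = -1, A[0][1] + B[1][1] = -2 + 9 = 7) = -1 (attained at k = 0)
  C[1][0] = min over k of (A[1][0] + B[0][0] = -5 + 9 = 4, A[1][1] + B[1][0] = -5 + -4 = -9) = -9 (attained at k = 1)
  C[1][1] = min over k of (A[1][0] + B[0][1] = -5 + 1 = -4, A[1][1] + B[1][1] = -5 + 9 = 4) = -4 (attained at k = 0)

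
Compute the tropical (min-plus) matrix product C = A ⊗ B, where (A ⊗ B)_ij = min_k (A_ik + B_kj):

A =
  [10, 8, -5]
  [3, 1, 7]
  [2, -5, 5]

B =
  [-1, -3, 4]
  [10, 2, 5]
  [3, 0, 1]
A ⊗ B =
  [-2, -5, -4]
  [2, 0, 6]
  [1, -3, 0]

Apply the min-plus product entry-by-entry:
  C[0][0] = min over k of (A[0][0] + B[0][0] = 10 + -1 = 9, A[0][1] + B[1][0] = 8 + 10 = 18, A[0][2] + B[2][0] = -5 + 3 = -2) = -2 (attained at k = 2)
  C[0][1] = min over k of (A[0][0] + B[0][1] = 10 + -3 = 7, A[0][1] + B[1][1] = 8 + 2 = 10, A[0][2] + B[2][1] = -5 + 0 = -5) = -5 (attained at k = 2)
  C[0][2] = min over k of (A[0][0] + B[0][2] = 10 + 4 = 14, A[0][1] + B[1][2] = 8 + 5 = 13, A[0][2] + B[2][2] = -5 + 1 = -4) = -4 (attained at k = 2)
  C[1][0] = min over k of (A[1][0] + B[0][0] = 3 + -1 = 2, A[1][1] + B[1][0] = 1 + 10 = 11, A[1][2] + B[2][0] = 7 + 3 = 10) = 2 (attained at k = 0)
  C[1][1] = min over k of (A[1][0] + B[0][1] = 3 + -3 = 0, A[1][1] + B[1][1] = 1 + 2 = 3, A[1][2] + B[2][1] = 7 + 0 = 7) = 0 (attained at k = 0)
  C[1][2] = min over k of (A[1][0] + B[0][2] = 3 + 4 = 7, A[1][1] + B[1][2] = 1 + 5 = 6, A[1][2] + B[2][2] = 7 + 1 = 8) = 6 (attained at k = 1)
  C[2][0] = min over k of (A[2][0] + B[0][0] = 2 + -1 = 1, A[2][1] + B[1][0] = -5 + 10 = 5, A[2][2] + B[2][0] = 5 + 3 = 8) = 1 (attained at k = 0)
  C[2][1] = min over k of (A[2][0] + B[0][1] = 2 + -3 = -1, A[2][1] + B[1][1] = -5 + 2 = -3, A[2][2] + B[2][1] = 5 + 0 = 5) = -3 (attained at k = 1)
  C[2][2] = min over k of (A[2][0] + B[0][2] = 2 + 4 = 6, A[2][1] + B[1][2] = -5 + 5 = 0, A[2][2] + B[2][2] = 5 + 1 = 6) = 0 (attained at k = 1)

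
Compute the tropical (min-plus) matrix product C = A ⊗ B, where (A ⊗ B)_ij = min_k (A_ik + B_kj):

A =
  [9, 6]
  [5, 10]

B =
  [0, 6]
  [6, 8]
A ⊗ B =
  [9, 14]
  [5, 11]

Apply the min-plus product entry-by-entry:
  C[0][0] = min over k of (A[0][0] + B[0][0] = 9 + 0 = 9, A[0][1] + B[1][0] = 6 + 6 = 12) = 9 (attained at k = 0)
  C[0][1] = min over k of (A[0][0] + B[0][1] = 9 + 6 = 15, A[0][1] + B[1][1] = 6 + 8 = 14) = 14 (attained at k = 1)
  C[1][0] = min over k of (A[1][0] + B[0][0] = 5 + 0 = 5, A[1][1] + B[1][0] = 10 + 6 = 16) = 5 (attained at k = 0)
  C[1][1] = min over k of (A[1][0] + B[0][1] = 5 + 6 = 11, A[1][1] + B[1][1] = 10 + 8 = 18) = 11 (attained at k = 0)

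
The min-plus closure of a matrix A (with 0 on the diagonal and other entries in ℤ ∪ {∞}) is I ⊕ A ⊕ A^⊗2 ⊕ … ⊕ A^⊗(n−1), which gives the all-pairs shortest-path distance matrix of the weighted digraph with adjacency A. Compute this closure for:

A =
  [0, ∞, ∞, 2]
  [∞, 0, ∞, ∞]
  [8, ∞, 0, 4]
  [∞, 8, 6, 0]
Closure =
  [0, 10, 8, 2]
  [∞, 0, ∞, ∞]
  [8, 12, 0, 4]
  [14, 8, 6, 0]

This is the Floyd-Warshall all-pairs shortest-path computation. For each intermediate vertex k = 0, 1, …, 3, update dist[i][j] ← min(dist[i][j], dist[i][k] + dist[k][j]). The final matrix gives, for each (i, j), the minimum total weight of any directed path from i to j (possibly empty when i = j).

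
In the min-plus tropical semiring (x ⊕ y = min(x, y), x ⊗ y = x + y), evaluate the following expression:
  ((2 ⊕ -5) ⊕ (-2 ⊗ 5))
((2 ⊕ -5) ⊕ (-2 ⊗ 5)) = -5

Expand innermost to outermost. Recall ⊕ takes the minimum of its arguments and ⊗ takes their sum. Working out the expression ((2 ⊕ -5) ⊕ (-2 ⊗ 5)) gives -5.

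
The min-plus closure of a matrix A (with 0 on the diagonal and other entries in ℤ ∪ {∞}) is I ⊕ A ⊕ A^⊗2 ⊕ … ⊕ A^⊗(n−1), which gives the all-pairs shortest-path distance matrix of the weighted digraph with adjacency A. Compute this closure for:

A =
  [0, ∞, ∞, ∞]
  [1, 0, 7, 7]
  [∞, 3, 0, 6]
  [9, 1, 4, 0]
Closure =
  [0, ∞, ∞, ∞]
  [1, 0, 7, 7]
  [4, 3, 0, 6]
  [2, 1, 4, 0]

This is the Floyd-Warshall all-pairs shortest-path computation. For each intermediate vertex k = 0, 1, …, 3, update dist[i][j] ← min(dist[i][j], dist[i][k] + dist[k][j]). The final matrix gives, for each (i, j), the minimum total weight of any directed path from i to j (possibly empty when i = j).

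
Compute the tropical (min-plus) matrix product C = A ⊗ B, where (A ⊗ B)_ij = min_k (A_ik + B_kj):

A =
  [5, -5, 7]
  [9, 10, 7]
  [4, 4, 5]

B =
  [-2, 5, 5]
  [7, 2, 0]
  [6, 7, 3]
A ⊗ B =
  [2, -3, -5]
  [7, 12, 10]
  [2, 6, 4]

Apply the min-plus product entry-by-entry:
  C[0][0] = min over k of (A[0][0] + B[0][0] = 5 + -2 = 3, A[0][1] + B[1][0] = -5 + 7 = 2, A[0][2] + B[2][0] = 7 + 6 = 13) = 2 (attained at k = 1)
  C[0][1] = min over k of (A[0][0] + B[0][1] = 5 + 5 = 10, A[0][1] + B[1][1] = -5 + 2 = -3, A[0][2] + B[2][1] = 7 + 7 = 14) = -3 (attained at k = 1)
  C[0][2] = min over k of (A[0][0] + B[0][2] = 5 + 5 = 10, A[0][1] + B[1][2] = -5 + 0 = -5, A[0][2] + B[2][2] = 7 + 3 = 10) = -5 (attained at k = 1)
  C[1][0] = min over k of (A[1][0] + B[0][0] = 9 + -2 = 7, A[1][1] + B[1][0] = 10 + 7 = 17, A[1][2] + B[2][0] = 7 + 6 = 13) = 7 (attained at k = 0)
  C[1][1] = min over k of (A[1][0] + B[0][1] = 9 + 5 = 14, A[1][1] + B[1][1] = 10 + 2 = 12, A[1][2] + B[2][1] = 7 + 7 = 14) = 12 (attained at k = 1)
  C[1][2] = min over k of (A[1][0] + B[0][2] = 9 + 5 = 14, A[1][1] + B[1][2] = 10 + 0 = 10, A[1][2] + B[2][2] = 7 + 3 = 10) = 10 (attained at k = 1)
  C[2][0] = min over k of (A[2][0] + B[0][0] = 4 + -2 = 2, A[2][1] + B[1][0] = 4 + 7 = 11, A[2][2] + B[2][0] = 5 + 6 = 11) = 2 (attained at k = 0)
  C[2][1] = min over k of (A[2][0] + B[0][1] = 4 + 5 = 9, A[2][1] + B[1][1] = 4 + 2 = 6, A[2][2] + B[2][1] = 5 + 7 = 12) = 6 (attained at k = 1)
  C[2][2] = min over k of (A[2][0] + B[0][2] = 4 + 5 = 9, A[2][1] + B[1][2] = 4 + 0 = 4, A[2][2] + B[2][2] = 5 + 3 = 8) = 4 (attained at k = 1)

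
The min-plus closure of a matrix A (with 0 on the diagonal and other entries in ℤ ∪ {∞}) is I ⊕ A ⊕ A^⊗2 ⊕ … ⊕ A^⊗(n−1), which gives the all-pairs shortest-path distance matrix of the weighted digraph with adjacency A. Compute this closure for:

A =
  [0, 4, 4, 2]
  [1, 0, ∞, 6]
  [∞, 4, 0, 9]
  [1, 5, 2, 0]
Closure =
  [0, 4, 4, 2]
  [1, 0, 5, 3]
  [5, 4, 0, 7]
  [1, 5, 2, 0]

This is the Floyd-Warshall all-pairs shortest-path computation. For each intermediate vertex k = 0, 1, …, 3, update dist[i][j] ← min(dist[i][j], dist[i][k] + dist[k][j]). The final matrix gives, for each (i, j), the minimum total weight of any directed path from i to j (possibly empty when i = j).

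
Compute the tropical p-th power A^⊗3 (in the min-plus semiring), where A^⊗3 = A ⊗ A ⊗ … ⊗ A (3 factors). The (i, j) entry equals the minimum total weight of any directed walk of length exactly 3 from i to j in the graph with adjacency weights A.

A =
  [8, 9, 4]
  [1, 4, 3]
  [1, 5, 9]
A^⊗3 =
  [10, 13, 9]
  [6, 10, 8]
  [6, 10, 10]

Each entry (A^⊗3)_ij equals the minimum over all length-3 walks i = v_0 → v_1 → … → v_3 = j of Σ_t A[v_t][v_{t+1}]. For example, for (i, j) = (0, 2) we minimise over 9 possible intermediate vertex sequences; the minimum is 9, attained along the walk 0 → 2 → 0 → 2.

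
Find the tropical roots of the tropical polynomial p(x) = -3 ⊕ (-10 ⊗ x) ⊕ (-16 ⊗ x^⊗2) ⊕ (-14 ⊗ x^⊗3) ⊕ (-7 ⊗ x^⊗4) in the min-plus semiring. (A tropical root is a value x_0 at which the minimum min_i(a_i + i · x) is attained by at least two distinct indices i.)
Roots: {-7, -2, 6, 7}

Each tropical root is a break point of the lower envelope of the lines y = a_i + i · x (there are 5 lines, with slopes 0, 1, ..., 4). Only the lines that attain the minimum somewhere contribute to roots; other lines are dominated. Here the surviving (envelope) indices are i = 4, i = 3, i = 2, i = 1, i = 0.
Intersections between consecutive envelope lines give the roots: for adjacent envelope indices i < j the intersection is x = (a_i − a_j) / (j − i). Reading off the sorted break points: {-7, -2, 6, 7}.
Verification: at each break x_0, at least two indices attain the minimum of min_i(a_i + i · x_0).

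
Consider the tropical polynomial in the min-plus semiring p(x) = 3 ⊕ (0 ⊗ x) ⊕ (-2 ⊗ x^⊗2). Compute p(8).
p(8) = 3

A tropical monomial a ⊗ x^⊗i evaluates to a + i · x. Evaluating each term at x = 8:
  Term 0 contributes 3 + 0 · 8 = 3
  Term 1 contributes 0 + 1 · 8 = 8
  Term 2 contributes -2 + 2 · 8 = 14
p(8) = ⊕ of these = min[3, 8, 14] = 3.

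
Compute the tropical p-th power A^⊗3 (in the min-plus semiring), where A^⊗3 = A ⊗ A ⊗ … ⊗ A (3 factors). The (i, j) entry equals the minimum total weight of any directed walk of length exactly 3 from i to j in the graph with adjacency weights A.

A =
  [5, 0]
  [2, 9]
A^⊗3 =
  [7, 2]
  [4, 7]

Each entry (A^⊗3)_ij equals the minimum over all length-3 walks i = v_0 → v_1 → … → v_3 = j of Σ_t A[v_t][v_{t+1}]. For example, for (i, j) = (0, 1) we minimise over 4 possible intermediate vertex sequences; the minimum is 2, attained along the walk 0 → 1 → 0 → 1.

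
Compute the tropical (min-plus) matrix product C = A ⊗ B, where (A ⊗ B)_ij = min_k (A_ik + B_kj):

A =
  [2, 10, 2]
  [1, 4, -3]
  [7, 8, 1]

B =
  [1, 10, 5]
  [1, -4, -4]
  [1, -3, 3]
A ⊗ B =
  [3, -1, 5]
  [-2, -6, 0]
  [2, -2, 4]

Apply the min-plus product entry-by-entry:
  C[0][0] = min over k of (A[0][0] + B[0][0] = 2 + 1 = 3, A[0][1] + B[1][0] = 10 + 1 = 11, A[0][2] + B[2][0] = 2 + 1 = 3) = 3 (attained at k = 0)
  C[0][1] = min over k of (A[0][0] + B[0][1] = 2 + 10 = 12, A[0][1] + B[1][1] = 10 + -4 = 6, A[0][2] + B[2][1] = 2 + -3 = -1) = -1 (attained at k = 2)
  C[0][2] = min over k of (A[0][0] + B[0][2] = 2 + 5 = 7, A[0][1] + B[1][2] = 10 + -4 = 6, A[0][2] + B[2][2] = 2 + 3 = 5) = 5 (attained at k = 2)
  C[1][0] = min over k of (A[1][0] + B[0][0] = 1 + 1 = 2, A[1][1] + B[1][0] = 4 + 1 = 5, A[1][2] + B[2][0] = -3 + 1 = -2) = -2 (attained at k = 2)
  C[1][1] = min over k of (A[1][0] + B[0][1] = 1 + 10 = 11, A[1][1] + B[1][1] = 4 + -4 = 0, A[1][2] + B[2][1] = -3 + -3 = -6) = -6 (attained at k = 2)
  C[1][2] = min over k of (A[1][0] + B[0][2] = 1 + 5 = 6, A[1][1] + B[1][2] = 4 + -4 = 0, A[1][2] + B[2][2] = -3 + 3 = 0) = 0 (attained at k = 1)
  C[2][0] = min over k of (A[2][0] + B[0][0] = 7 + 1 = 8, A[2][1] + B[1][0] = 8 + 1 = 9, A[2][2] + B[2][0] = 1 + 1 = 2) = 2 (attained at k = 2)
  C[2][1] = min over k of (A[2][0] + B[0][1] = 7 + 10 = 17, A[2][1] + B[1][1] = 8 + -4 = 4, A[2][2] + B[2][1] = 1 + -3 = -2) = -2 (attained at k = 2)
  C[2][2] = min over k of (A[2][0] + B[0][2] = 7 + 5 = 12, A[2][1] + B[1][2] = 8 + -4 = 4, A[2][2] + B[2][2] = 1 + 3 = 4) = 4 (attained at k = 1)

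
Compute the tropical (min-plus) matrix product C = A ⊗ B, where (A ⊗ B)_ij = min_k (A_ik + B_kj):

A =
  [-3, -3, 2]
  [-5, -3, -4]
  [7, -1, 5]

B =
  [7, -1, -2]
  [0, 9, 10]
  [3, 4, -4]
A ⊗ B =
  [-3, -4, -5]
  [-3, -6, -8]
  [-1, 6, 1]

Apply the min-plus product entry-by-entry:
  C[0][0] = min over k of (A[0][0] + B[0][0] = -3 + 7 = 4, A[0][1] + B[1][0] = -3 + 0 = -3, A[0][2] + B[2][0] = 2 + 3 = 5) = -3 (attained at k = 1)
  C[0][1] = min over k of (A[0][0] + B[0][1] = -3 + -1 = -4, A[0][1] + B[1][1] = -3 + 9 = 6, A[0][2] + B[2][1] = 2 + 4 = 6) = -4 (attained at k = 0)
  C[0][2] = min over k of (A[0][0] + B[0][2] = -3 + -2 = -5, A[0][1] + B[1][2] = -3 + 10 = 7, A[0][2] + B[2][2] = 2 + -4 = -2) = -5 (attained at k = 0)
  C[1][0] = min over k of (A[1][0] + B[0][0] = -5 + 7 = 2, A[1][1] + B[1][0] = -3 + 0 = -3, A[1][2] + B[2][0] = -4 + 3 = -1) = -3 (attained at k = 1)
  C[1][1] = min over k of (A[1][0] + B[0][1] = -5 + -1 = -6, A[1][1] + B[1][1] = -3 + 9 = 6, A[1][2] + B[2][1] = -4 + 4 = 0) = -6 (attained at k = 0)
  C[1][2] = min over k of (A[1][0] + B[0][2] = -5 + -2 = -7, A[1][1] + B[1][2] = -3 + 10 = 7, A[1][2] + B[2][2] = -4 + -4 = -8) = -8 (attained at k = 2)
  C[2][0] = min over k of (A[2][0] + B[0][0] = 7 + 7 = 14, A[2][1] + B[1][0] = -1 + 0 = -1, A[2][2] + B[2][0] = 5 + 3 = 8) = -1 (attained at k = 1)
  C[2][1] = min over k of (A[2][0] + B[0][1] = 7 + -1 = 6, A[2][1] + B[1][1] = -1 + 9 = 8, A[2][2] + B[2][1] = 5 + 4 = 9) = 6 (attained at k = 0)
  C[2][2] = min over k of (A[2][0] + B[0][2] = 7 + -2 = 5, A[2][1] + B[1][2] = -1 + 10 = 9, A[2][2] + B[2][2] = 5 + -4 = 1) = 1 (attained at k = 2)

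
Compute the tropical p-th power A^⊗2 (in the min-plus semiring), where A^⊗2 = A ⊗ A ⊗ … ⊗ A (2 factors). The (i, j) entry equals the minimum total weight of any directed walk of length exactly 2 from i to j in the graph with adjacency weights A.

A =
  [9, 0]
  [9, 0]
A^⊗2 =
  [9, 0]
  [9, 0]

Each entry (A^⊗2)_ij equals the minimum over all length-2 walks i = v_0 → v_1 → … → v_2 = j of Σ_t A[v_t][v_{t+1}]. For example, for (i, j) = (0, 1) we minimise over 2 possible intermediate vertex sequences; the minimum is 0, attained along the walk 0 → 1 → 1.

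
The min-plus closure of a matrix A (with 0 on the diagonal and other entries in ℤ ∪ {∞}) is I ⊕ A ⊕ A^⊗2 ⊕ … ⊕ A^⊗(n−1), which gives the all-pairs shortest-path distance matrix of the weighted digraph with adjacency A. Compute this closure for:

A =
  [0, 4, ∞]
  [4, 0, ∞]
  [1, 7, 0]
Closure =
  [0, 4, ∞]
  [4, 0, ∞]
  [1, 5, 0]

This is the Floyd-Warshall all-pairs shortest-path computation. For each intermediate vertex k = 0, 1, …, 2, update dist[i][j] ← min(dist[i][j], dist[i][k] + dist[k][j]). The final matrix gives, for each (i, j), the minimum total weight of any directed path from i to j (possibly empty when i = j).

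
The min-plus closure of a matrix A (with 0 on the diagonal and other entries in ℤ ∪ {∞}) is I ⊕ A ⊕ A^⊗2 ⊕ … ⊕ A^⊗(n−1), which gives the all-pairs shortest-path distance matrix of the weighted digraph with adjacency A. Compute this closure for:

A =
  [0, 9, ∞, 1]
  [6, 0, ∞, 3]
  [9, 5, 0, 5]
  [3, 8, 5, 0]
Closure =
  [0, 9, 6, 1]
  [6, 0, 8, 3]
  [8, 5, 0, 5]
  [3, 8, 5, 0]

This is the Floyd-Warshall all-pairs shortest-path computation. For each intermediate vertex k = 0, 1, …, 3, update dist[i][j] ← min(dist[i][j], dist[i][k] + dist[k][j]). The final matrix gives, for each (i, j), the minimum total weight of any directed path from i to j (possibly empty when i = j).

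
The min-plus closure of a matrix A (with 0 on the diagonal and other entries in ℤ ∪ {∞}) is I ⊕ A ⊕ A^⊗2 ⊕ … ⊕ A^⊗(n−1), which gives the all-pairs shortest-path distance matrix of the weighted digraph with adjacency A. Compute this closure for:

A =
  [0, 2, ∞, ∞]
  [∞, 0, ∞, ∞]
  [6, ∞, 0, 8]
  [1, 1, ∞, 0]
Closure =
  [0, 2, ∞, ∞]
  [∞, 0, ∞, ∞]
  [6, 8, 0, 8]
  [1, 1, ∞, 0]

This is the Floyd-Warshall all-pairs shortest-path computation. For each intermediate vertex k = 0, 1, …, 3, update dist[i][j] ← min(dist[i][j], dist[i][k] + dist[k][j]). The final matrix gives, for each (i, j), the minimum total weight of any directed path from i to j (possibly empty when i = j).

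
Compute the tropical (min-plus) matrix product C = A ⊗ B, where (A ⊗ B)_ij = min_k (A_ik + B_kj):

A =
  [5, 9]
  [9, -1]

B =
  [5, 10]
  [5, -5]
A ⊗ B =
  [10, 4]
  [4, -6]

Apply the min-plus product entry-by-entry:
  C[0][0] = min over k of (A[0][0] + B[0][0] = 5 + 5 = 10, A[0][1] + B[1][0] = 9 + 5 = 14) = 10 (attained at k = 0)
  C[0][1] = min over k of (A[0][0] + B[0][1] = 5 + 10 = 15, A[0][1] + B[1][1] = 9 + -5 = 4) = 4 (attained at k = 1)
  C[1][0] = min over k of (A[1][0] + B[0][0] = 9 + 5 = 14, A[1][1] + B[1][0] = -1 + 5 = 4) = 4 (attained at k = 1)
  C[1][1] = min over k of (A[1][0] + B[0][1] = 9 + 10 = 19, A[1][1] + B[1][1] = -1 + -5 = -6) = -6 (attained at k = 1)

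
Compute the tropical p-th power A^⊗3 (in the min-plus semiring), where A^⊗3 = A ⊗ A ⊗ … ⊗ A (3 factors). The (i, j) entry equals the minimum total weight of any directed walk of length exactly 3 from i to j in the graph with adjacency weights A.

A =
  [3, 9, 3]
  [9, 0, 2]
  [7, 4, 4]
A^⊗3 =
  [9, 7, 9]
  [9, 0, 2]
  [13, 4, 6]

Each entry (A^⊗3)_ij equals the minimum over all length-3 walks i = v_0 → v_1 → … → v_3 = j of Σ_t A[v_t][v_{t+1}]. For example, for (i, j) = (0, 2) we minimise over 9 possible intermediate vertex sequences; the minimum is 9, attained along the walk 0 → 0 → 0 → 2.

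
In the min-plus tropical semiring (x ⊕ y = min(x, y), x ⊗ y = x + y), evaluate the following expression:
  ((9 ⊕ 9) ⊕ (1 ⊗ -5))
((9 ⊕ 9) ⊕ (1 ⊗ -5)) = -4

Expand innermost to outermost. Recall ⊕ takes the minimum of its arguments and ⊗ takes their sum. Working out the expression ((9 ⊕ 9) ⊕ (1 ⊗ -5)) gives -4.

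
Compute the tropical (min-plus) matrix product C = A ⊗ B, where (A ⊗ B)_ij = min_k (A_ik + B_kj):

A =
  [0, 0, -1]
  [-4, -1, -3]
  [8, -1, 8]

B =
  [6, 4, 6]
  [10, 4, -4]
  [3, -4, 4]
A ⊗ B =
  [2, -5, -4]
  [0, -7, -5]
  [9, 3, -5]

Apply the min-plus product entry-by-entry:
  C[0][0] = min over k of (A[0][0] + B[0][0] = 0 + 6 = 6, A[0][1] + B[1][0] = 0 + 10 = 10, A[0][2] + B[2][0] = -1 + 3 = 2) = 2 (attained at k = 2)
  C[0][1] = min over k of (A[0][0] + B[0][1] = 0 + 4 = 4, A[0][1] + B[1][1] = 0 + 4 = 4, A[0][2] + B[2][1] = -1 + -4 = -5) = -5 (attained at k = 2)
  C[0][2] = min over k of (A[0][0] + B[0][2] = 0 + 6 = 6, A[0][1] + B[1][2] = 0 + -4 = -4, A[0][2] + B[2][2] = -1 + 4 = 3) = -4 (attained at k = 1)
  C[1][0] = min over k of (A[1][0] + B[0][0] = -4 + 6 = 2, A[1][1] + B[1][0] = -1 + 10 = 9, A[1][2] + B[2][0] = -3 + 3 = 0) = 0 (attained at k = 2)
  C[1][1] = min over k of (A[1][0] + B[0][1] = -4 + 4 = 0, A[1][1] + B[1][1] = -1 + 4 = 3, A[1][2] + B[2][1] = -3 + -4 = -7) = -7 (attained at k = 2)
  C[1][2] = min over k of (A[1][0] + B[0][2] = -4 + 6 = 2, A[1][1] + B[1][2] = -1 + -4 = -5, A[1][2] + B[2][2] = -3 + 4 = 1) = -5 (attained at k = 1)
  C[2][0] = min over k of (A[2][0] + B[0][0] = 8 + 6 = 14, A[2][1] + B[1][0] = -1 + 10 = 9, A[2][2] + B[2][0] = 8 + 3 = 11) = 9 (attained at k = 1)
  C[2][1] = min over k of (A[2][0] + B[0][1] = 8 + 4 = 12, A[2][1] + B[1][1] = -1 + 4 = 3, A[2][2] + B[2][1] = 8 + -4 = 4) = 3 (attained at k = 1)
  C[2][2] = min over k of (A[2][0] + B[0][2] = 8 + 6 = 14, A[2][1] + B[1][2] = -1 + -4 = -5, A[2][2] + B[2][2] = 8 + 4 = 12) = -5 (attained at k = 1)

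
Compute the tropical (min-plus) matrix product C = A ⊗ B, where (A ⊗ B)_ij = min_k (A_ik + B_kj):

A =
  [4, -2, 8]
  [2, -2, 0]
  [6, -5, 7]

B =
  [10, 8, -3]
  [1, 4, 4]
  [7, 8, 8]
A ⊗ B =
  [-1, 2, 1]
  [-1, 2, -1]
  [-4, -1, -1]

Apply the min-plus product entry-by-entry:
  C[0][0] = min over k of (A[0][0] + B[0][0] = 4 + 10 = 14, A[0][1] + B[1][0] = -2 + 1 = -1, A[0][2] + B[2][0] = 8 + 7 = 15) = -1 (attained at k = 1)
  C[0][1] = min over k of (A[0][0] + B[0][1] = 4 + 8 = 12, A[0][1] + B[1][1] = -2 + 4 = 2, A[0][2] + B[2][1] = 8 + 8 = 16) = 2 (attained at k = 1)
  C[0][2] = min over k of (A[0][0] + B[0][2] = 4 + -3 = 1, A[0][1] + B[1][2] = -2 + 4 = 2, A[0][2] + B[2][2] = 8 + 8 = 16) = 1 (attained at k = 0)
  C[1][0] = min over k of (A[1][0] + B[0][0] = 2 + 10 = 12, A[1][1] + B[1][0] = -2 + 1 = -1, A[1][2] + B[2][0] = 0 + 7 = 7) = -1 (attained at k = 1)
  C[1][1] = min over k of (A[1][0] + B[0][1] = 2 + 8 = 10, A[1][1] + B[1][1] = -2 + 4 = 2, A[1][2] + B[2][1] = 0 + 8 = 8) = 2 (attained at k = 1)
  C[1][2] = min over k of (A[1][0] + B[0][2] = 2 + -3 = -1, A[1][1] + B[1][2] = -2 + 4 = 2, A[1][2] + B[2][2] = 0 + 8 = 8) = -1 (attained at k = 0)
  C[2][0] = min over k of (A[2][0] + B[0][0] = 6 + 10 = 16, A[2][1] + B[1][0] = -5 + 1 = -4, A[2][2] + B[2][0] = 7 + 7 = 14) = -4 (attained at k = 1)
  C[2][1] = min over k of (A[2][0] + B[0][1] = 6 + 8 = 14, A[2][1] + B[1][1] = -5 + 4 = -1, A[2][2] + B[2][1] = 7 + 8 = 15) = -1 (attained at k = 1)
  C[2][2] = min over k of (A[2][0] + B[0][2] = 6 + -3 = 3, A[2][1] + B[1][2] = -5 + 4 = -1, A[2][2] + B[2][2] = 7 + 8 = 15) = -1 (attained at k = 1)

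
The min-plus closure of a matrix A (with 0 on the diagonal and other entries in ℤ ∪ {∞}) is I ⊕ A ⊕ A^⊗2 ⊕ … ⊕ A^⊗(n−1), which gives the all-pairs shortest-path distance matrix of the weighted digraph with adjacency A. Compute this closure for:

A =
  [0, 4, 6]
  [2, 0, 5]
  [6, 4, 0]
Closure =
  [0, 4, 6]
  [2, 0, 5]
  [6, 4, 0]

This is the Floyd-Warshall all-pairs shortest-path computation. For each intermediate vertex k = 0, 1, …, 2, update dist[i][j] ← min(dist[i][j], dist[i][k] + dist[k][j]). The final matrix gives, for each (i, j), the minimum total weight of any directed path from i to j (possibly empty when i = j).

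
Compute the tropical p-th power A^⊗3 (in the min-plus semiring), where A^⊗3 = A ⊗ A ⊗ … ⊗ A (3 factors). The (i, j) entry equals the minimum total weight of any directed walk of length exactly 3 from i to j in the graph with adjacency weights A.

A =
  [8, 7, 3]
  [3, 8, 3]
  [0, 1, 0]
A^⊗3 =
  [3, 4, 3]
  [3, 4, 3]
  [0, 1, 0]

Each entry (A^⊗3)_ij equals the minimum over all length-3 walks i = v_0 → v_1 → … → v_3 = j of Σ_t A[v_t][v_{t+1}]. For example, for (i, j) = (0, 2) we minimise over 9 possible intermediate vertex sequences; the minimum is 3, attained along the walk 0 → 2 → 2 → 2.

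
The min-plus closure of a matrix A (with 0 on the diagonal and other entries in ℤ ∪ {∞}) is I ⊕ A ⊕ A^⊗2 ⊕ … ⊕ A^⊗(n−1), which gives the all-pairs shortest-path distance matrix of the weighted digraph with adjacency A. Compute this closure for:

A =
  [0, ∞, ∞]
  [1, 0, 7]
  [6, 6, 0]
Closure =
  [0, ∞, ∞]
  [1, 0, 7]
  [6, 6, 0]

This is the Floyd-Warshall all-pairs shortest-path computation. For each intermediate vertex k = 0, 1, …, 2, update dist[i][j] ← min(dist[i][j], dist[i][k] + dist[k][j]). The final matrix gives, for each (i, j), the minimum total weight of any directed path from i to j (possibly empty when i = j).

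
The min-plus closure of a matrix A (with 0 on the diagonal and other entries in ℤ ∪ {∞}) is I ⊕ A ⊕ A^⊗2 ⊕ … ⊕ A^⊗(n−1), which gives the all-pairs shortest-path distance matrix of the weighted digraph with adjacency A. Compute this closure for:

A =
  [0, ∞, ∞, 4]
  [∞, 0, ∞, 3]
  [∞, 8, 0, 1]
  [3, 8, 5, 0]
Closure =
  [0, 12, 9, 4]
  [6, 0, 8, 3]
  [4, 8, 0, 1]
  [3, 8, 5, 0]

This is the Floyd-Warshall all-pairs shortest-path computation. For each intermediate vertex k = 0, 1, …, 3, update dist[i][j] ← min(dist[i][j], dist[i][k] + dist[k][j]). The final matrix gives, for each (i, j), the minimum total weight of any directed path from i to j (possibly empty when i = j).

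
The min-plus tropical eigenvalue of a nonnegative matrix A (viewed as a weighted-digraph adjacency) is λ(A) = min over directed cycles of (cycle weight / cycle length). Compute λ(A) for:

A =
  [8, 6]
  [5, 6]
λ(A) = 11/2

Enumerate directed cycles and compute their means (weight / length). Sample:
  cycle 0 → 0: weight = 8, length = 1, mean = 8/1 ≈ 8.000
  cycle 1 → 1: weight = 6, length = 1, mean = 6/1 ≈ 6.000
  cycle 0 → 1 → 0: weight = 11, length = 2, mean = 11/2 ≈ 5.500
  cycle 1 → 0 → 1: weight = 11, length = 2, mean = 11/2 ≈ 5.500
Minimum mean = 5.500, attained e.g. along the cycle 0 → 1 → 0 with weight 11 and length 2. So λ(A) = 11/2 = 11/2.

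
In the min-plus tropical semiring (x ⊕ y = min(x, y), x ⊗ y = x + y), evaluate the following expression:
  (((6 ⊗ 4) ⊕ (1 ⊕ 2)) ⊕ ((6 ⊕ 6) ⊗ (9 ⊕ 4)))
(((6 ⊗ 4) ⊕ (1 ⊕ 2)) ⊕ ((6 ⊕ 6) ⊗ (9 ⊕ 4))) = 1

Expand innermost to outermost. Recall ⊕ takes the minimum of its arguments and ⊗ takes their sum. Working out the expression (((6 ⊗ 4) ⊕ (1 ⊕ 2)) ⊕ ((6 ⊕ 6) ⊗ (9 ⊕ 4))) gives 1.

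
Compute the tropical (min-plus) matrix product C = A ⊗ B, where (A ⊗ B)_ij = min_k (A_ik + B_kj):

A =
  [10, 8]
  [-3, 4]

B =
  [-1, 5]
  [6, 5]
A ⊗ B =
  [9, 13]
  [-4, 2]

Apply the min-plus product entry-by-entry:
  C[0][0] = min over k of (A[0][0] + B[0][0] = 10 + -1 = 9, A[0][1] + B[1][0] = 8 + 6 = 14) = 9 (attained at k = 0)
  C[0][1] = min over k of (A[0][0] + B[0][1] = 10 + 5 = 15, A[0][1] + B[1][1] = 8 + 5 = 13) = 13 (attained at k = 1)
  C[1][0] = min over k of (A[1][0] + B[0][0] = -3 + -1 = -4, A[1][1] + B[1][0] = 4 + 6 = 10) = -4 (attained at k = 0)
  C[1][1] = min over k of (A[1][0] + B[0][1] = -3 + 5 = 2, A[1][1] + B[1][1] = 4 + 5 = 9) = 2 (attained at k = 0)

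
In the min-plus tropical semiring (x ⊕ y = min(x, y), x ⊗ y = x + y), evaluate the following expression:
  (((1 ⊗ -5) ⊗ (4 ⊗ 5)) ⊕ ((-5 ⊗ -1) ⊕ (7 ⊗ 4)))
(((1 ⊗ -5) ⊗ (4 ⊗ 5)) ⊕ ((-5 ⊗ -1) ⊕ (7 ⊗ 4))) = -6

Expand innermost to outermost. Recall ⊕ takes the minimum of its arguments and ⊗ takes their sum. Working out the expression (((1 ⊗ -5) ⊗ (4 ⊗ 5)) ⊕ ((-5 ⊗ -1) ⊕ (7 ⊗ 4))) gives -6.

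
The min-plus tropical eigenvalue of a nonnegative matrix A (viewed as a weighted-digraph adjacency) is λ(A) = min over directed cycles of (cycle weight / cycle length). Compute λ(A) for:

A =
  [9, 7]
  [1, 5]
λ(A) = 4

Enumerate directed cycles and compute their means (weight / length). Sample:
  cycle 0 → 0: weight = 9, length = 1, mean = 9/1 ≈ 9.000
  cycle 1 → 1: weight = 5, length = 1, mean = 5/1 ≈ 5.000
  cycle 0 → 1 → 0: weight = 8, length = 2, mean = 8/2 ≈ 4.000
  cycle 1 → 0 → 1: weight = 8, length = 2, mean = 8/2 ≈ 4.000
Minimum mean = 4.000, attained e.g. along the cycle 0 → 1 → 0 with weight 8 and length 2. So λ(A) = 8/2 = 4.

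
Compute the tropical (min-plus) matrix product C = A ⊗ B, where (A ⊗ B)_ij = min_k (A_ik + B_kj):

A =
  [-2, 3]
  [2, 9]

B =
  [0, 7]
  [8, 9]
A ⊗ B =
  [-2, 5]
  [2, 9]

Apply the min-plus product entry-by-entry:
  C[0][0] = min over k of (A[0][0] + B[0][0] = -2 + 0 = -2, A[0][1] + B[1][0] = 3 + 8 = 11) = -2 (attained at k = 0)
  C[0][1] = min over k of (A[0][0] + B[0][1] = -2 + 7 = 5, A[0][1] + B[1][1] = 3 + 9 = 12) = 5 (attained at k = 0)
  C[1][0] = min over k of (A[1][0] + B[0][0] = 2 + 0 = 2, A[1][1] + B[1][0] = 9 + 8 = 17) = 2 (attained at k = 0)
  C[1][1] = min over k of (A[1][0] + B[0][1] = 2 + 7 = 9, A[1][1] + B[1][1] = 9 + 9 = 18) = 9 (attained at k = 0)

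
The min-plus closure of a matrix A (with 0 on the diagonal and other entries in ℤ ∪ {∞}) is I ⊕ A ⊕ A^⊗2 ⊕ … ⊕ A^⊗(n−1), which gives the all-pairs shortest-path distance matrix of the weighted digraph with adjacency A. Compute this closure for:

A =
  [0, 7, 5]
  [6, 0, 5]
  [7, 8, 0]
Closure =
  [0, 7, 5]
  [6, 0, 5]
  [7, 8, 0]

This is the Floyd-Warshall all-pairs shortest-path computation. For each intermediate vertex k = 0, 1, …, 2, update dist[i][j] ← min(dist[i][j], dist[i][k] + dist[k][j]). The final matrix gives, for each (i, j), the minimum total weight of any directed path from i to j (possibly empty when i = j).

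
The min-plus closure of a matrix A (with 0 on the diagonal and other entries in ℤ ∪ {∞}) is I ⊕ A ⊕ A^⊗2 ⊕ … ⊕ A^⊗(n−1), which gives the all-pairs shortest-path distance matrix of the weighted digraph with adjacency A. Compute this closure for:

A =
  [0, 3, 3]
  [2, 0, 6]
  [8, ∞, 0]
Closure =
  [0, 3, 3]
  [2, 0, 5]
  [8, 11, 0]

This is the Floyd-Warshall all-pairs shortest-path computation. For each intermediate vertex k = 0, 1, …, 2, update dist[i][j] ← min(dist[i][j], dist[i][k] + dist[k][j]). The final matrix gives, for each (i, j), the minimum total weight of any directed path from i to j (possibly empty when i = j).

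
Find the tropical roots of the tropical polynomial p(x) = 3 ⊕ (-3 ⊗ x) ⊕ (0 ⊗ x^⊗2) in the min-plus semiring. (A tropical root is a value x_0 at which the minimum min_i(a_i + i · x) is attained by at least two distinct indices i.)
Roots: {-3, 6}

Each tropical root is a break point of the lower envelope of the lines y = a_i + i · x (there are 3 lines, with slopes 0, 1, ..., 2). Only the lines that attain the minimum somewhere contribute to roots; other lines are dominated. Here the surviving (envelope) indices are i = 2, i = 1, i = 0.
Intersections between consecutive envelope lines give the roots: for adjacent envelope indices i < j the intersection is x = (a_i − a_j) / (j − i). Reading off the sorted break points: {-3, 6}.
Verification: at each break x_0, at least two indices attain the minimum of min_i(a_i + i · x_0).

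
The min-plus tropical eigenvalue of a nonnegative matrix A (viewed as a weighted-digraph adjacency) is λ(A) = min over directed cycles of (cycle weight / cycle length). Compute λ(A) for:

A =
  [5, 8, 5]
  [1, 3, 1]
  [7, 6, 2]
λ(A) = 2

Enumerate directed cycles and compute their means (weight / length). Sample:
  cycle 0 → 0: weight = 5, length = 1, mean = 5/1 ≈ 5.000
  cycle 1 → 1: weight = 3, length = 1, mean = 3/1 ≈ 3.000
  cycle 2 → 2: weight = 2, length = 1, mean = 2/1 ≈ 2.000
  cycle 0 → 1 → 0: weight = 9, length = 2, mean = 9/2 ≈ 4.500
  cycle 0 → 2 → 0: weight = 12, length = 2, mean = 12/2 ≈ 6.000
  cycle 1 → 0 → 1: weight = 9, length = 2, mean = 9/2 ≈ 4.500
Minimum mean = 2.000, attained e.g. along the cycle 2 → 2 with weight 2 and length 1. So λ(A) = 2/1 = 2.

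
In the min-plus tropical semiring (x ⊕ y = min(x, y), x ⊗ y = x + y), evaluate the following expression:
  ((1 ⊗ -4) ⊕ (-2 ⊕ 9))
((1 ⊗ -4) ⊕ (-2 ⊕ 9)) = -3

Expand innermost to outermost. Recall ⊕ takes the minimum of its arguments and ⊗ takes their sum. Working out the expression ((1 ⊗ -4) ⊕ (-2 ⊕ 9)) gives -3.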